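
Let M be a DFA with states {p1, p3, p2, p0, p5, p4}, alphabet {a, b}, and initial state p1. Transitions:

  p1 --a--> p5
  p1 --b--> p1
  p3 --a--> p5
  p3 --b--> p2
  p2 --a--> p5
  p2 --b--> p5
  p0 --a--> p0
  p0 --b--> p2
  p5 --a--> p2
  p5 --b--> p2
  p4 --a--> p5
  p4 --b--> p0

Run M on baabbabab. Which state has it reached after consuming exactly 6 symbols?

p5

Trace: p1 -b-> p1 -a-> p5 -a-> p2 -b-> p5 -b-> p2 -a-> p5
After 6 symbols: p5.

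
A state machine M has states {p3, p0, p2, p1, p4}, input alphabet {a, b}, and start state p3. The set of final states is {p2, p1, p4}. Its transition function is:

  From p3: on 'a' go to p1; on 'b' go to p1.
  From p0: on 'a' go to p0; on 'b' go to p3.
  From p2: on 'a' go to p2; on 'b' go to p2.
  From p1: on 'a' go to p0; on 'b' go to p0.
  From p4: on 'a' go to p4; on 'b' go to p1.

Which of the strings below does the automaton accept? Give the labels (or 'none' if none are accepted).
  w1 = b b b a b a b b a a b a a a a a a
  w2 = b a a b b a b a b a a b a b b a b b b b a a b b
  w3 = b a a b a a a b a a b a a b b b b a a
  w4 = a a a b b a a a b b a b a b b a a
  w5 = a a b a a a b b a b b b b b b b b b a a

w1:
  start at p3
  read 'b': p3 → p1
  read 'b': p1 → p0
  read 'b': p0 → p3
  read 'a': p3 → p1
  read 'b': p1 → p0
  read 'a': p0 → p0
  read 'b': p0 → p3
  read 'b': p3 → p1
  read 'a': p1 → p0
  read 'a': p0 → p0
  read 'b': p0 → p3
  read 'a': p3 → p1
  read 'a': p1 → p0
  read 'a': p0 → p0
  read 'a': p0 → p0
  read 'a': p0 → p0
  read 'a': p0 → p0
  end p0, rejected
w2:
  start at p3
  read 'b': p3 → p1
  read 'a': p1 → p0
  read 'a': p0 → p0
  read 'b': p0 → p3
  read 'b': p3 → p1
  read 'a': p1 → p0
  read 'b': p0 → p3
  read 'a': p3 → p1
  read 'b': p1 → p0
  read 'a': p0 → p0
  read 'a': p0 → p0
  read 'b': p0 → p3
  read 'a': p3 → p1
  read 'b': p1 → p0
  read 'b': p0 → p3
  read 'a': p3 → p1
  read 'b': p1 → p0
  read 'b': p0 → p3
  read 'b': p3 → p1
  read 'b': p1 → p0
  read 'a': p0 → p0
  read 'a': p0 → p0
  read 'b': p0 → p3
  read 'b': p3 → p1
  end p1, accepted
w3:
  start at p3
  read 'b': p3 → p1
  read 'a': p1 → p0
  read 'a': p0 → p0
  read 'b': p0 → p3
  read 'a': p3 → p1
  read 'a': p1 → p0
  read 'a': p0 → p0
  read 'b': p0 → p3
  read 'a': p3 → p1
  read 'a': p1 → p0
  read 'b': p0 → p3
  read 'a': p3 → p1
  read 'a': p1 → p0
  read 'b': p0 → p3
  read 'b': p3 → p1
  read 'b': p1 → p0
  read 'b': p0 → p3
  read 'a': p3 → p1
  read 'a': p1 → p0
  end p0, rejected
w4:
  start at p3
  read 'a': p3 → p1
  read 'a': p1 → p0
  read 'a': p0 → p0
  read 'b': p0 → p3
  read 'b': p3 → p1
  read 'a': p1 → p0
  read 'a': p0 → p0
  read 'a': p0 → p0
  read 'b': p0 → p3
  read 'b': p3 → p1
  read 'a': p1 → p0
  read 'b': p0 → p3
  read 'a': p3 → p1
  read 'b': p1 → p0
  read 'b': p0 → p3
  read 'a': p3 → p1
  read 'a': p1 → p0
  end p0, rejected
w5:
  start at p3
  read 'a': p3 → p1
  read 'a': p1 → p0
  read 'b': p0 → p3
  read 'a': p3 → p1
  read 'a': p1 → p0
  read 'a': p0 → p0
  read 'b': p0 → p3
  read 'b': p3 → p1
  read 'a': p1 → p0
  read 'b': p0 → p3
  read 'b': p3 → p1
  read 'b': p1 → p0
  read 'b': p0 → p3
  read 'b': p3 → p1
  read 'b': p1 → p0
  read 'b': p0 → p3
  read 'b': p3 → p1
  read 'b': p1 → p0
  read 'a': p0 → p0
  read 'a': p0 → p0
  end p0, rejected

w2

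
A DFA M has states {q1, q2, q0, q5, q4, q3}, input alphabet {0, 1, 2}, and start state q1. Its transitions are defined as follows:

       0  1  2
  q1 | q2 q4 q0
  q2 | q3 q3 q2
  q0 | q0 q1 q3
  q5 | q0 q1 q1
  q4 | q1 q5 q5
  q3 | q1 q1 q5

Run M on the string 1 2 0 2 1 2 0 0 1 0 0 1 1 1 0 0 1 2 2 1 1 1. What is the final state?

start at q1
read '1': q1 → q4
read '2': q4 → q5
read '0': q5 → q0
read '2': q0 → q3
read '1': q3 → q1
read '2': q1 → q0
read '0': q0 → q0
read '0': q0 → q0
read '1': q0 → q1
read '0': q1 → q2
read '0': q2 → q3
read '1': q3 → q1
read '1': q1 → q4
read '1': q4 → q5
read '0': q5 → q0
read '0': q0 → q0
read '1': q0 → q1
read '2': q1 → q0
read '2': q0 → q3
read '1': q3 → q1
read '1': q1 → q4
read '1': q4 → q5

q5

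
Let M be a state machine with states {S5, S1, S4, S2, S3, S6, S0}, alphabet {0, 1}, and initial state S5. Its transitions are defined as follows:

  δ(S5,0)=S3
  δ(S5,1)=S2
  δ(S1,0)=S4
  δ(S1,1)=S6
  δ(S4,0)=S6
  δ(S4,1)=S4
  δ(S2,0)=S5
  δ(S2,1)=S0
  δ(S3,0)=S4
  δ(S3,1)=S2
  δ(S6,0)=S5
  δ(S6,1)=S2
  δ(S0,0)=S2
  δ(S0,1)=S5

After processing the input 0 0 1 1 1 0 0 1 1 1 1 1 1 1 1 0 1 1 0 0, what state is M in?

S5 → S3 → S4 → S4 → S4 → S4 → S6 → S5 → S2 → S0 → S5 → S2 → S0 → S5 → S2 → S0 → S2 → S0 → S5 → S3 → S4

S4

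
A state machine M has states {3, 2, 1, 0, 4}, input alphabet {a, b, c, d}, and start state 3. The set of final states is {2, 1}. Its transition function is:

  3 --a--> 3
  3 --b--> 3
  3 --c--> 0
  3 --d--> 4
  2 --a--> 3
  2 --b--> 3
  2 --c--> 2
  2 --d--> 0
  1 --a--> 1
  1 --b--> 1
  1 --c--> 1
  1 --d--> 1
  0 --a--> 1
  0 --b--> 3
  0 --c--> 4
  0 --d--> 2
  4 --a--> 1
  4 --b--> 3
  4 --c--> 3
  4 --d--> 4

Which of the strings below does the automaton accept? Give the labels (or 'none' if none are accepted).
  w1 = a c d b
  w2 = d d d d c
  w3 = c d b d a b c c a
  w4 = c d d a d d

w1:
  start at 3
  read 'a': 3 → 3
  read 'c': 3 → 0
  read 'd': 0 → 2
  read 'b': 2 → 3
  end 3, rejected
w2:
  start at 3
  read 'd': 3 → 4
  read 'd': 4 → 4
  read 'd': 4 → 4
  read 'd': 4 → 4
  read 'c': 4 → 3
  end 3, rejected
w3:
  start at 3
  read 'c': 3 → 0
  read 'd': 0 → 2
  read 'b': 2 → 3
  read 'd': 3 → 4
  read 'a': 4 → 1
  read 'b': 1 → 1
  read 'c': 1 → 1
  read 'c': 1 → 1
  read 'a': 1 → 1
  end 1, accepted
w4:
  start at 3
  read 'c': 3 → 0
  read 'd': 0 → 2
  read 'd': 2 → 0
  read 'a': 0 → 1
  read 'd': 1 → 1
  read 'd': 1 → 1
  end 1, accepted

w3, w4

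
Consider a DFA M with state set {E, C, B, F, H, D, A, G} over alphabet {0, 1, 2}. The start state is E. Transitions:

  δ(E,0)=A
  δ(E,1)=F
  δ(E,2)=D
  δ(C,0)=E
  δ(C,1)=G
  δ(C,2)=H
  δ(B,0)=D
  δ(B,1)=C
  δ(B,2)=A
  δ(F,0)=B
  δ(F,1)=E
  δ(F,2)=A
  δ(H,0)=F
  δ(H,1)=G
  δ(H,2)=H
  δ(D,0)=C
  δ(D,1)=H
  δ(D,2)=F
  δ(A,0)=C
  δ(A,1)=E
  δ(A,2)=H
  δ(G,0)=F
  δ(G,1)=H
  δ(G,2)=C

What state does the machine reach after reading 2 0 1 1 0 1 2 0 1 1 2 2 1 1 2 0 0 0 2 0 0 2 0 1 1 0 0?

B

E → D → C → G → H → F → E → D → C → G → H → H → H → G → H → H → F → B → D → F → B → D → F → B → C → G → F → B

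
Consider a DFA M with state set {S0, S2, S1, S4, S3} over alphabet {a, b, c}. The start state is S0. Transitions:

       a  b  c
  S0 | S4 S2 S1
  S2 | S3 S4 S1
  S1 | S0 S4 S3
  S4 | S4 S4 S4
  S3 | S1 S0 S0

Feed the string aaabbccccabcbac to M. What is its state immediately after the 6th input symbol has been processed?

start at S0
read 'a': S0 → S4
read 'a': S4 → S4
read 'a': S4 → S4
read 'b': S4 → S4
read 'b': S4 → S4
read 'c': S4 → S4
After 6 symbols: S4.

S4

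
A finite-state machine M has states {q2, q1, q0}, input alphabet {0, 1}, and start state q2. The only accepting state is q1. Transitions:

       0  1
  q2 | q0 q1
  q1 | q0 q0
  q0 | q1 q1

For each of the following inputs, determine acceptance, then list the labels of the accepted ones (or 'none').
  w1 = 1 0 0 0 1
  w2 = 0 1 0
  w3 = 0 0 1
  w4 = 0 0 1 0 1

w1

w1:
  start at q2
  read '1': q2 → q1
  read '0': q1 → q0
  read '0': q0 → q1
  read '0': q1 → q0
  read '1': q0 → q1
  end q1, accepted
w2:
  start at q2
  read '0': q2 → q0
  read '1': q0 → q1
  read '0': q1 → q0
  end q0, rejected
w3:
  start at q2
  read '0': q2 → q0
  read '0': q0 → q1
  read '1': q1 → q0
  end q0, rejected
w4:
  start at q2
  read '0': q2 → q0
  read '0': q0 → q1
  read '1': q1 → q0
  read '0': q0 → q1
  read '1': q1 → q0
  end q0, rejected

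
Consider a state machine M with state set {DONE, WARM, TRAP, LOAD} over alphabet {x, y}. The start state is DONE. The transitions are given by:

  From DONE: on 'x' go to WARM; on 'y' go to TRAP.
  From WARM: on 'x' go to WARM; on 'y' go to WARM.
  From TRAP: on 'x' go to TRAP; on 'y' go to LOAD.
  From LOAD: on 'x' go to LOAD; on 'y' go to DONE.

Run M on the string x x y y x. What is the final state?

WARM

DONE → WARM → WARM → WARM → WARM → WARM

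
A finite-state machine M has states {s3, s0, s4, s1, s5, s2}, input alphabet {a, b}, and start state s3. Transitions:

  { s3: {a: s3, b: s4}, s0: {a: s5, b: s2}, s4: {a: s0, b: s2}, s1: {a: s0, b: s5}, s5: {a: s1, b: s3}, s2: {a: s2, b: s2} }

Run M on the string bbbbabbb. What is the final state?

s3 → s4 → s2 → s2 → s2 → s2 → s2 → s2 → s2

s2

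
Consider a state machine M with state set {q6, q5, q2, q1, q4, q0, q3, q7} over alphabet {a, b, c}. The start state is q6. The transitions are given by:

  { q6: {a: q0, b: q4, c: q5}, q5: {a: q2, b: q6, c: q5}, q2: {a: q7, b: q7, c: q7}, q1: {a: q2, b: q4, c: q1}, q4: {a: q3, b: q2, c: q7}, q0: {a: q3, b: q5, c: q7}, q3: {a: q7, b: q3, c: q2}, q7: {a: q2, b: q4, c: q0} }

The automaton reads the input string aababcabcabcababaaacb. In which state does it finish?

start at q6
read 'a': q6 → q0
read 'a': q0 → q3
read 'b': q3 → q3
read 'a': q3 → q7
read 'b': q7 → q4
read 'c': q4 → q7
read 'a': q7 → q2
read 'b': q2 → q7
read 'c': q7 → q0
read 'a': q0 → q3
read 'b': q3 → q3
read 'c': q3 → q2
read 'a': q2 → q7
read 'b': q7 → q4
read 'a': q4 → q3
read 'b': q3 → q3
read 'a': q3 → q7
read 'a': q7 → q2
read 'a': q2 → q7
read 'c': q7 → q0
read 'b': q0 → q5

q5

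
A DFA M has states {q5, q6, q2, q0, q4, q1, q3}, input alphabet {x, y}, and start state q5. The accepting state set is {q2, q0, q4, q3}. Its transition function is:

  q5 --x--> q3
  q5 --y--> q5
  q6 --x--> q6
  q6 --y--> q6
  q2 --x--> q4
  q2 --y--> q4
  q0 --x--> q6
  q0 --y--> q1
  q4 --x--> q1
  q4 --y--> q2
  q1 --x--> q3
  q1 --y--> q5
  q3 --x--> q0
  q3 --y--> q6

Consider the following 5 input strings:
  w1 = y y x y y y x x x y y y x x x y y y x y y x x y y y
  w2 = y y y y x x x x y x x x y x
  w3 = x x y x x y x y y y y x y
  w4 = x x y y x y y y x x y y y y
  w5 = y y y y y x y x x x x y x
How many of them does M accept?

w1: q5 → q5 → q5 → q3 → q6 → q6 → q6 → q6 → q6 → q6 → q6 → q6 → q6 → q6 → q6 → q6 → q6 → q6 → q6 → q6 → q6 → q6 → q6 → q6 → q6 → q6 → q6  → end q6, rejected
w2: q5 → q5 → q5 → q5 → q5 → q3 → q0 → q6 → q6 → q6 → q6 → q6 → q6 → q6 → q6  → end q6, rejected
w3: q5 → q3 → q0 → q1 → q3 → q0 → q1 → q3 → q6 → q6 → q6 → q6 → q6 → q6  → end q6, rejected
w4: q5 → q3 → q0 → q1 → q5 → q3 → q6 → q6 → q6 → q6 → q6 → q6 → q6 → q6 → q6  → end q6, rejected
w5: q5 → q5 → q5 → q5 → q5 → q5 → q3 → q6 → q6 → q6 → q6 → q6 → q6 → q6  → end q6, rejected

0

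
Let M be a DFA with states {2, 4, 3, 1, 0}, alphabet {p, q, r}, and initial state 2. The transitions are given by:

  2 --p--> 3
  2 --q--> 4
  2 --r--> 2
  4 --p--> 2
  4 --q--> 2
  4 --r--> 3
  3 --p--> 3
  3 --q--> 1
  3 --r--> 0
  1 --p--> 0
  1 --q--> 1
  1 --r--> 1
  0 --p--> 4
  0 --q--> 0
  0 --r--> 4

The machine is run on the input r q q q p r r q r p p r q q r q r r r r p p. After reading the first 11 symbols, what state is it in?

3

Trace: 2 -r-> 2 -q-> 4 -q-> 2 -q-> 4 -p-> 2 -r-> 2 -r-> 2 -q-> 4 -r-> 3 -p-> 3 -p-> 3
After 11 symbols: 3.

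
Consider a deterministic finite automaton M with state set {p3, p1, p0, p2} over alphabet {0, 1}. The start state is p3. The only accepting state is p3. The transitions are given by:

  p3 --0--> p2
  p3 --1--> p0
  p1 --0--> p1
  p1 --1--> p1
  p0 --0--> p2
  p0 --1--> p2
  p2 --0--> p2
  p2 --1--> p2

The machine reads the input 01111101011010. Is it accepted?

start at p3
read '0': p3 → p2
read '1': p2 → p2
read '1': p2 → p2
read '1': p2 → p2
read '1': p2 → p2
read '1': p2 → p2
read '0': p2 → p2
read '1': p2 → p2
read '0': p2 → p2
read '1': p2 → p2
read '1': p2 → p2
read '0': p2 → p2
read '1': p2 → p2
read '0': p2 → p2
End state p2 is not accepting.

No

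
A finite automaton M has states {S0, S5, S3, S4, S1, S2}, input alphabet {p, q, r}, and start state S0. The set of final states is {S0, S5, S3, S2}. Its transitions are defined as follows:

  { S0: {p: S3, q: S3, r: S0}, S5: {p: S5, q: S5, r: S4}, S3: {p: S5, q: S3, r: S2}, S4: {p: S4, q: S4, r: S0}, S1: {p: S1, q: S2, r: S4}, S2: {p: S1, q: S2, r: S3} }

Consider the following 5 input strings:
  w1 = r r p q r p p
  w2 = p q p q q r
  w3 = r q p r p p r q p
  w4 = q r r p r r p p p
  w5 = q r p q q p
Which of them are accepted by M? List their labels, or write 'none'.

w1: S0 → S0 → S0 → S3 → S3 → S2 → S1 → S1  → end S1, rejected
w2: S0 → S3 → S3 → S5 → S5 → S5 → S4  → end S4, rejected
w3: S0 → S0 → S3 → S5 → S4 → S4 → S4 → S0 → S3 → S5  → end S5, accepted
w4: S0 → S3 → S2 → S3 → S5 → S4 → S0 → S3 → S5 → S5  → end S5, accepted
w5: S0 → S3 → S2 → S1 → S2 → S2 → S1  → end S1, rejected

w3, w4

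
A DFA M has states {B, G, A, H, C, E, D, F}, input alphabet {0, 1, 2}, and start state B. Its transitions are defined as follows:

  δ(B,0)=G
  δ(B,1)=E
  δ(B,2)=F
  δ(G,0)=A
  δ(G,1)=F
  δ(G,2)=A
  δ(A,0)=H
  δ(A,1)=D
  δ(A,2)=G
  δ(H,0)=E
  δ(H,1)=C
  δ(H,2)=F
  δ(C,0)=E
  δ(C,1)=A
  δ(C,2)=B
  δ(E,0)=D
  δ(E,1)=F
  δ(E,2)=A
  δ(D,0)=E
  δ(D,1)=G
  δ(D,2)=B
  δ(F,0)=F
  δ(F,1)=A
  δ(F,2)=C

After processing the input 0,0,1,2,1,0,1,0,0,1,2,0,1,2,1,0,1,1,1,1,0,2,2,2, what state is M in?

G

Trace: B -0-> G -0-> A -1-> D -2-> B -1-> E -0-> D -1-> G -0-> A -0-> H -1-> C -2-> B -0-> G -1-> F -2-> C -1-> A -0-> H -1-> C -1-> A -1-> D -1-> G -0-> A -2-> G -2-> A -2-> G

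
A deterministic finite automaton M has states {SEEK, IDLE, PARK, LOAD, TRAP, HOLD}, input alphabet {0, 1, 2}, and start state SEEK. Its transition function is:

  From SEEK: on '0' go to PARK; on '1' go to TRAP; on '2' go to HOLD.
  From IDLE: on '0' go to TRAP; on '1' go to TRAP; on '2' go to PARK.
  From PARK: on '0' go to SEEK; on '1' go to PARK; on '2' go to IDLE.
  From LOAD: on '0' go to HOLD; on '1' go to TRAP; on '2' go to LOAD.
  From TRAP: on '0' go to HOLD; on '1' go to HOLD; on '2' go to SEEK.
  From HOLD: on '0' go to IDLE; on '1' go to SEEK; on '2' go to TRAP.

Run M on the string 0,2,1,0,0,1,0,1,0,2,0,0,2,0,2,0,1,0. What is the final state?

PARK

start at SEEK
read '0': SEEK → PARK
read '2': PARK → IDLE
read '1': IDLE → TRAP
read '0': TRAP → HOLD
read '0': HOLD → IDLE
read '1': IDLE → TRAP
read '0': TRAP → HOLD
read '1': HOLD → SEEK
read '0': SEEK → PARK
read '2': PARK → IDLE
read '0': IDLE → TRAP
read '0': TRAP → HOLD
read '2': HOLD → TRAP
read '0': TRAP → HOLD
read '2': HOLD → TRAP
read '0': TRAP → HOLD
read '1': HOLD → SEEK
read '0': SEEK → PARK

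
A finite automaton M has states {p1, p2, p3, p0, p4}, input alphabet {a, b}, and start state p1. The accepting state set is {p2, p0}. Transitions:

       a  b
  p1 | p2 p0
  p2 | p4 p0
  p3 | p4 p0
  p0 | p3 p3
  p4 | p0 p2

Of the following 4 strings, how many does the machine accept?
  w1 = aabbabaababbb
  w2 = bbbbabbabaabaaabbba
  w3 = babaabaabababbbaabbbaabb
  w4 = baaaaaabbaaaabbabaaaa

1

w1: p1 → p2 → p4 → p2 → p0 → p3 → p0 → p3 → p4 → p2 → p4 → p2 → p0 → p3  → end p3, rejected
w2: p1 → p0 → p3 → p0 → p3 → p4 → p2 → p0 → p3 → p0 → p3 → p4 → p2 → p4 → p0 → p3 → p0 → p3 → p0 → p3  → end p3, rejected
w3: p1 → p0 → p3 → p0 → p3 → p4 → p2 → p4 → p0 → p3 → p4 → p2 → p4 → p2 → p0 → p3 → p4 → p0 → p3 → p0 → p3 → p4 → p0 → p3 → p0  → end p0, accepted
w4: p1 → p0 → p3 → p4 → p0 → p3 → p4 → p0 → p3 → p0 → p3 → p4 → p0 → p3 → p0 → p3 → p4 → p2 → p4 → p0 → p3 → p4  → end p4, rejected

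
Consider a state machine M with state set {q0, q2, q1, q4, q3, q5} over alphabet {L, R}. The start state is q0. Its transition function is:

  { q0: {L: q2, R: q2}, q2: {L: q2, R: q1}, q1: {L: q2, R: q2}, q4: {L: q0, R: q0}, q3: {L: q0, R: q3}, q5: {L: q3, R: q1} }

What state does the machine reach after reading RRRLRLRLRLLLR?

q0 → q2 → q1 → q2 → q2 → q1 → q2 → q1 → q2 → q1 → q2 → q2 → q2 → q1

q1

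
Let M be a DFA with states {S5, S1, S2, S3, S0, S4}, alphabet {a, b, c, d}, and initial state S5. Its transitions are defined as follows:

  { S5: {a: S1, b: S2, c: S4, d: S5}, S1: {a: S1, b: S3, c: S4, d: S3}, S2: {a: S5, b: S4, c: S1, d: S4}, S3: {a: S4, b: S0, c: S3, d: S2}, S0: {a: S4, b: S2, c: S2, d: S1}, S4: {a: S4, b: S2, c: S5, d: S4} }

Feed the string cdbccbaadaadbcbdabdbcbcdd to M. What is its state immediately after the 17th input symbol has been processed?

S5

start at S5
read 'c': S5 → S4
read 'd': S4 → S4
read 'b': S4 → S2
read 'c': S2 → S1
read 'c': S1 → S4
read 'b': S4 → S2
read 'a': S2 → S5
read 'a': S5 → S1
read 'd': S1 → S3
read 'a': S3 → S4
read 'a': S4 → S4
read 'd': S4 → S4
read 'b': S4 → S2
read 'c': S2 → S1
read 'b': S1 → S3
read 'd': S3 → S2
read 'a': S2 → S5
After 17 symbols: S5.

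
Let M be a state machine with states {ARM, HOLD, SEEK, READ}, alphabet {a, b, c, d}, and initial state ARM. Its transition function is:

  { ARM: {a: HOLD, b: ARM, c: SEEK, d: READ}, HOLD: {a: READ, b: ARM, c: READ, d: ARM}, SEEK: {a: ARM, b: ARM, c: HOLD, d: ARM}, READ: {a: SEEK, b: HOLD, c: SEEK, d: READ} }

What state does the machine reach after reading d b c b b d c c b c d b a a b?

HOLD

ARM → READ → HOLD → READ → HOLD → ARM → READ → SEEK → HOLD → ARM → SEEK → ARM → ARM → HOLD → READ → HOLD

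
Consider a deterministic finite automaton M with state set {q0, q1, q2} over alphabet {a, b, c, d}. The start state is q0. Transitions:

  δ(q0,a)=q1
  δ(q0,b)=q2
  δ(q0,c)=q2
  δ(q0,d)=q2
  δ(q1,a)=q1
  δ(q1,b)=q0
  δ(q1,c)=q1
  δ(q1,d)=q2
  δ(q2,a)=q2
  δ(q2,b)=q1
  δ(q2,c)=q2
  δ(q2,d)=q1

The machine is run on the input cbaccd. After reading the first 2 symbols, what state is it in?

q1

q0 → q2 → q1
After 2 symbols: q1.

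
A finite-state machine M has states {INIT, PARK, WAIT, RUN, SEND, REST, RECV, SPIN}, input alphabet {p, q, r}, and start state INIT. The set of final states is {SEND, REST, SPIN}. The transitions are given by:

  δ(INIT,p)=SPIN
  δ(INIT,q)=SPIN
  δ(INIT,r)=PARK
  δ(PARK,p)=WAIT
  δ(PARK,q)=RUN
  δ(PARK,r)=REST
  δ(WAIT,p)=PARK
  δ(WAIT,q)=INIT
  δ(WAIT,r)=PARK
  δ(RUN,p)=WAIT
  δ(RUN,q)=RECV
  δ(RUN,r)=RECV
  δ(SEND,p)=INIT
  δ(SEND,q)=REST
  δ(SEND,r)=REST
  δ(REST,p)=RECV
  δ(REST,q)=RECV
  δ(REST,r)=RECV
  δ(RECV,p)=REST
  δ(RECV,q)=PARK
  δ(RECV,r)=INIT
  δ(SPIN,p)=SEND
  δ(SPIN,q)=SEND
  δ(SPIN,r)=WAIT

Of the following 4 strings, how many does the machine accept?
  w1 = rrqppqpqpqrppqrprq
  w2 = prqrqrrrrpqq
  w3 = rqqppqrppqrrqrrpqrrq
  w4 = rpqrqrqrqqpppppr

w1:
  start at INIT
  read 'r': INIT → PARK
  read 'r': PARK → REST
  read 'q': REST → RECV
  read 'p': RECV → REST
  read 'p': REST → RECV
  read 'q': RECV → PARK
  read 'p': PARK → WAIT
  read 'q': WAIT → INIT
  read 'p': INIT → SPIN
  read 'q': SPIN → SEND
  read 'r': SEND → REST
  read 'p': REST → RECV
  read 'p': RECV → REST
  read 'q': REST → RECV
  read 'r': RECV → INIT
  read 'p': INIT → SPIN
  read 'r': SPIN → WAIT
  read 'q': WAIT → INIT
  end INIT, rejected
w2:
  start at INIT
  read 'p': INIT → SPIN
  read 'r': SPIN → WAIT
  read 'q': WAIT → INIT
  read 'r': INIT → PARK
  read 'q': PARK → RUN
  read 'r': RUN → RECV
  read 'r': RECV → INIT
  read 'r': INIT → PARK
  read 'r': PARK → REST
  read 'p': REST → RECV
  read 'q': RECV → PARK
  read 'q': PARK → RUN
  end RUN, rejected
w3:
  start at INIT
  read 'r': INIT → PARK
  read 'q': PARK → RUN
  read 'q': RUN → RECV
  read 'p': RECV → REST
  read 'p': REST → RECV
  read 'q': RECV → PARK
  read 'r': PARK → REST
  read 'p': REST → RECV
  read 'p': RECV → REST
  read 'q': REST → RECV
  read 'r': RECV → INIT
  read 'r': INIT → PARK
  read 'q': PARK → RUN
  read 'r': RUN → RECV
  read 'r': RECV → INIT
  read 'p': INIT → SPIN
  read 'q': SPIN → SEND
  read 'r': SEND → REST
  read 'r': REST → RECV
  read 'q': RECV → PARK
  end PARK, rejected
w4:
  start at INIT
  read 'r': INIT → PARK
  read 'p': PARK → WAIT
  read 'q': WAIT → INIT
  read 'r': INIT → PARK
  read 'q': PARK → RUN
  read 'r': RUN → RECV
  read 'q': RECV → PARK
  read 'r': PARK → REST
  read 'q': REST → RECV
  read 'q': RECV → PARK
  read 'p': PARK → WAIT
  read 'p': WAIT → PARK
  read 'p': PARK → WAIT
  read 'p': WAIT → PARK
  read 'p': PARK → WAIT
  read 'r': WAIT → PARK
  end PARK, rejected

0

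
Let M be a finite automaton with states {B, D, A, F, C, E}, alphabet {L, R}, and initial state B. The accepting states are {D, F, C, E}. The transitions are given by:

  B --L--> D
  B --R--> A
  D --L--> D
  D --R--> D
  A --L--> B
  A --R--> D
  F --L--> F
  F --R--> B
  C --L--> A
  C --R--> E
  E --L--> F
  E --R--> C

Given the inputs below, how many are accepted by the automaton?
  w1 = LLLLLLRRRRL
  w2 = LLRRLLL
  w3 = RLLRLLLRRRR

w1: B → D → D → D → D → D → D → D → D → D → D → D  → end D, accepted
w2: B → D → D → D → D → D → D → D  → end D, accepted
w3: B → A → B → D → D → D → D → D → D → D → D → D  → end D, accepted

3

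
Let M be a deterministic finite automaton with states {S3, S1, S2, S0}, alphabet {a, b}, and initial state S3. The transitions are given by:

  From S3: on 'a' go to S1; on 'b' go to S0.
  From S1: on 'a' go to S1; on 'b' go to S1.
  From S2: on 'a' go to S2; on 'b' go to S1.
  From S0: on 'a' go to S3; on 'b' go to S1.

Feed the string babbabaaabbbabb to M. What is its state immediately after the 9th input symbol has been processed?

S1

S3 → S0 → S3 → S0 → S1 → S1 → S1 → S1 → S1 → S1
After 9 symbols: S1.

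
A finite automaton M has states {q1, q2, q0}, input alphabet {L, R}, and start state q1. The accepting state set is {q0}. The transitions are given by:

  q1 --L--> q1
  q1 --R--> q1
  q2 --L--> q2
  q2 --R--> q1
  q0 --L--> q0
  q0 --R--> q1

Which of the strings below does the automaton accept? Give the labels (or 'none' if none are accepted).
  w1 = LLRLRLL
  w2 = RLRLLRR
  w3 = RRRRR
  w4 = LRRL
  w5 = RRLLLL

w1:
  start at q1
  read 'L': q1 → q1
  read 'L': q1 → q1
  read 'R': q1 → q1
  read 'L': q1 → q1
  read 'R': q1 → q1
  read 'L': q1 → q1
  read 'L': q1 → q1
  end q1, rejected
w2:
  start at q1
  read 'R': q1 → q1
  read 'L': q1 → q1
  read 'R': q1 → q1
  read 'L': q1 → q1
  read 'L': q1 → q1
  read 'R': q1 → q1
  read 'R': q1 → q1
  end q1, rejected
w3:
  start at q1
  read 'R': q1 → q1
  read 'R': q1 → q1
  read 'R': q1 → q1
  read 'R': q1 → q1
  read 'R': q1 → q1
  end q1, rejected
w4:
  start at q1
  read 'L': q1 → q1
  read 'R': q1 → q1
  read 'R': q1 → q1
  read 'L': q1 → q1
  end q1, rejected
w5:
  start at q1
  read 'R': q1 → q1
  read 'R': q1 → q1
  read 'L': q1 → q1
  read 'L': q1 → q1
  read 'L': q1 → q1
  read 'L': q1 → q1
  end q1, rejected

none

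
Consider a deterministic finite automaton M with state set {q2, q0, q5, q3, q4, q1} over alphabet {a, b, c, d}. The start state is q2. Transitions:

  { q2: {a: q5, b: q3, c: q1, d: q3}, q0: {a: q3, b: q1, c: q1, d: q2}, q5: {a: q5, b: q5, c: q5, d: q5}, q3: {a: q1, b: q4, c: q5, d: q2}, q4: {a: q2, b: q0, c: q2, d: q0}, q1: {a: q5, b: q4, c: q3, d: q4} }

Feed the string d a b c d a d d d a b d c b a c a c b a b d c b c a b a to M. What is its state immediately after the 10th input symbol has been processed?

q5

Trace: q2 -d-> q3 -a-> q1 -b-> q4 -c-> q2 -d-> q3 -a-> q1 -d-> q4 -d-> q0 -d-> q2 -a-> q5
After 10 symbols: q5.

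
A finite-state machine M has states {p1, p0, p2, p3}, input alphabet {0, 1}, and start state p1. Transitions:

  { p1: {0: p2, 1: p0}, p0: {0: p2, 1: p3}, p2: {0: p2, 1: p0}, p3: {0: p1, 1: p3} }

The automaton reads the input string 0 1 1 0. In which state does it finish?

p1

Trace: p1 -0-> p2 -1-> p0 -1-> p3 -0-> p1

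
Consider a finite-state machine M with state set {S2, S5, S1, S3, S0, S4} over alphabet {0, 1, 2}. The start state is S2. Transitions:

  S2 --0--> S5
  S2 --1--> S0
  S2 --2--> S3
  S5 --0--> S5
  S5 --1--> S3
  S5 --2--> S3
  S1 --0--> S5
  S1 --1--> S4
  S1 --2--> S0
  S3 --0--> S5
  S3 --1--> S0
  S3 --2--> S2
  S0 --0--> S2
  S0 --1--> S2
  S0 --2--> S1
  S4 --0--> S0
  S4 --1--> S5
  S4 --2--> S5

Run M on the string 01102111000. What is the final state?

S2 → S5 → S3 → S0 → S2 → S3 → S0 → S2 → S0 → S2 → S5 → S5

S5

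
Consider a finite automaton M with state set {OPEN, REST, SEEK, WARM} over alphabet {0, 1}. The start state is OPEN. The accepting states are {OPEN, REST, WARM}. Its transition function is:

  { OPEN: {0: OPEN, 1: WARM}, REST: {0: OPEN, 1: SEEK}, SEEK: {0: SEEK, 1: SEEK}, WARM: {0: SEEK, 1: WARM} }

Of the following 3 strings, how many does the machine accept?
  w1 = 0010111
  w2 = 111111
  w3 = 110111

w1: Trace: OPEN -0-> OPEN -0-> OPEN -1-> WARM -0-> SEEK -1-> SEEK -1-> SEEK -1-> SEEK  → end SEEK, rejected
w2: Trace: OPEN -1-> WARM -1-> WARM -1-> WARM -1-> WARM -1-> WARM -1-> WARM  → end WARM, accepted
w3: Trace: OPEN -1-> WARM -1-> WARM -0-> SEEK -1-> SEEK -1-> SEEK -1-> SEEK  → end SEEK, rejected

1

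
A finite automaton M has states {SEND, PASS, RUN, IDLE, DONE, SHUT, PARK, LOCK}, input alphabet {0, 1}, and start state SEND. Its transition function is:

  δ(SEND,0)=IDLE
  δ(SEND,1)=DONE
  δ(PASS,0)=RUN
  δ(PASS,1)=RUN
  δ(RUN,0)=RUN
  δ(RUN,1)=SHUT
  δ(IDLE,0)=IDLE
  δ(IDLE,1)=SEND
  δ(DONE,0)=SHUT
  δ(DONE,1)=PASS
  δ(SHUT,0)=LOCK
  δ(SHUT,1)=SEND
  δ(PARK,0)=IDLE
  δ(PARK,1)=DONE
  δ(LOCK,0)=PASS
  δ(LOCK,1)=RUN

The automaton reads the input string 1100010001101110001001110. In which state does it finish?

Trace: SEND -1-> DONE -1-> PASS -0-> RUN -0-> RUN -0-> RUN -1-> SHUT -0-> LOCK -0-> PASS -0-> RUN -1-> SHUT -1-> SEND -0-> IDLE -1-> SEND -1-> DONE -1-> PASS -0-> RUN -0-> RUN -0-> RUN -1-> SHUT -0-> LOCK -0-> PASS -1-> RUN -1-> SHUT -1-> SEND -0-> IDLE

IDLE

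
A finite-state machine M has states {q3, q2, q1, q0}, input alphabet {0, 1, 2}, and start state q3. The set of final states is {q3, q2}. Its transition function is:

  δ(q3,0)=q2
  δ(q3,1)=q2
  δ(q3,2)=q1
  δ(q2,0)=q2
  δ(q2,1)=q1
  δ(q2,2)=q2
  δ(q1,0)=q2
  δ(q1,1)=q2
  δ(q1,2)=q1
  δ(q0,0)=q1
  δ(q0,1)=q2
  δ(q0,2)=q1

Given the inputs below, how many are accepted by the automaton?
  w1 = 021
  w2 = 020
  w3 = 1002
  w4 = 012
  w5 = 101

2

w1: Trace: q3 -0-> q2 -2-> q2 -1-> q1  → end q1, rejected
w2: Trace: q3 -0-> q2 -2-> q2 -0-> q2  → end q2, accepted
w3: Trace: q3 -1-> q2 -0-> q2 -0-> q2 -2-> q2  → end q2, accepted
w4: Trace: q3 -0-> q2 -1-> q1 -2-> q1  → end q1, rejected
w5: Trace: q3 -1-> q2 -0-> q2 -1-> q1  → end q1, rejected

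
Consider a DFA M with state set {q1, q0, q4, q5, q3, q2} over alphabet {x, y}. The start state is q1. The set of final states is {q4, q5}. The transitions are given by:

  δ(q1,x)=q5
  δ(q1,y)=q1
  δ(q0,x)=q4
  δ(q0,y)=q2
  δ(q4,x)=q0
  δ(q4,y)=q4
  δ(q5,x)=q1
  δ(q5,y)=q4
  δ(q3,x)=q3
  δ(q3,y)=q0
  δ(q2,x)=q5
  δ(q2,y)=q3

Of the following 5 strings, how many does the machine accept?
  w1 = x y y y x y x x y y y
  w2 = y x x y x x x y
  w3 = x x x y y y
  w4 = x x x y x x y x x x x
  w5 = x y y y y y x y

w1: q1 → q5 → q4 → q4 → q4 → q0 → q2 → q5 → q1 → q1 → q1 → q1  → end q1, rejected
w2: q1 → q1 → q5 → q1 → q1 → q5 → q1 → q5 → q4  → end q4, accepted
w3: q1 → q5 → q1 → q5 → q4 → q4 → q4  → end q4, accepted
w4: q1 → q5 → q1 → q5 → q4 → q0 → q4 → q4 → q0 → q4 → q0 → q4  → end q4, accepted
w5: q1 → q5 → q4 → q4 → q4 → q4 → q4 → q0 → q2  → end q2, rejected

3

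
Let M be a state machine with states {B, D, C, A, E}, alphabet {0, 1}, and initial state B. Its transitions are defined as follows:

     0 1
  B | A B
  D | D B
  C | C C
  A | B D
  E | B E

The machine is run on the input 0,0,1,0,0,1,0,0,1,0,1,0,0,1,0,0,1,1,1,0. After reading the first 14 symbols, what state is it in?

start at B
read '0': B → A
read '0': A → B
read '1': B → B
read '0': B → A
read '0': A → B
read '1': B → B
read '0': B → A
read '0': A → B
read '1': B → B
read '0': B → A
read '1': A → D
read '0': D → D
read '0': D → D
read '1': D → B
After 14 symbols: B.

B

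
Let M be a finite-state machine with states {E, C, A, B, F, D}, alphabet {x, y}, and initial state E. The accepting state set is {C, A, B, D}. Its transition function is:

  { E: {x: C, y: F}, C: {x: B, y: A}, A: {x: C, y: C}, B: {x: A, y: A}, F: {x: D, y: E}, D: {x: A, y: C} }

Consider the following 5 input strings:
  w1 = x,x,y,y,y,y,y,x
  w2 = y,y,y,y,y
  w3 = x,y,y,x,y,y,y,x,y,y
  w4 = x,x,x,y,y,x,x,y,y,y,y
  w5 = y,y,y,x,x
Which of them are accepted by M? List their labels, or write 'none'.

w1: E → C → B → A → C → A → C → A → C  → end C, accepted
w2: E → F → E → F → E → F  → end F, rejected
w3: E → C → A → C → B → A → C → A → C → A → C  → end C, accepted
w4: E → C → B → A → C → A → C → B → A → C → A → C  → end C, accepted
w5: E → F → E → F → D → A  → end A, accepted

w1, w3, w4, w5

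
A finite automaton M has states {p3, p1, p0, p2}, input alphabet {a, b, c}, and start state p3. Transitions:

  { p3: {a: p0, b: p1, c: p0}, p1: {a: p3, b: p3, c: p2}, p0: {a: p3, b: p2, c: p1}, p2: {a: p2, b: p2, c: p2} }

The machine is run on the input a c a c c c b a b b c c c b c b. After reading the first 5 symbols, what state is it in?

p1

Trace: p3 -a-> p0 -c-> p1 -a-> p3 -c-> p0 -c-> p1
After 5 symbols: p1.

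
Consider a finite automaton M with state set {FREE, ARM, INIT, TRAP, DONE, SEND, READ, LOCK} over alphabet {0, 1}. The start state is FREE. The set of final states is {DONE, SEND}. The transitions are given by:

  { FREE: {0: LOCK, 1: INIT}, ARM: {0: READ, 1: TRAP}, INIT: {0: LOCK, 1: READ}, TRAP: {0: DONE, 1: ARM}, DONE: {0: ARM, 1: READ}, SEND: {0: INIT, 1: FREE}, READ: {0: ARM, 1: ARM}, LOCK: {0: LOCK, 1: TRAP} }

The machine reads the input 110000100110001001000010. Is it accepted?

Yes

Trace: FREE -1-> INIT -1-> READ -0-> ARM -0-> READ -0-> ARM -0-> READ -1-> ARM -0-> READ -0-> ARM -1-> TRAP -1-> ARM -0-> READ -0-> ARM -0-> READ -1-> ARM -0-> READ -0-> ARM -1-> TRAP -0-> DONE -0-> ARM -0-> READ -0-> ARM -1-> TRAP -0-> DONE
End state DONE is accepting.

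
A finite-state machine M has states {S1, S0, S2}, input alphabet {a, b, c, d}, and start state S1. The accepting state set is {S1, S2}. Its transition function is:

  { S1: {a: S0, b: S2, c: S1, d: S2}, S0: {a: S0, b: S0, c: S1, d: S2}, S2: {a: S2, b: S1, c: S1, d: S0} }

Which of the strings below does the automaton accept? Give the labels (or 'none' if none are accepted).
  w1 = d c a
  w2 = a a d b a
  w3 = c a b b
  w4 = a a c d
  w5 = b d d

w4, w5

w1:
  start at S1
  read 'd': S1 → S2
  read 'c': S2 → S1
  read 'a': S1 → S0
  end S0, rejected
w2:
  start at S1
  read 'a': S1 → S0
  read 'a': S0 → S0
  read 'd': S0 → S2
  read 'b': S2 → S1
  read 'a': S1 → S0
  end S0, rejected
w3:
  start at S1
  read 'c': S1 → S1
  read 'a': S1 → S0
  read 'b': S0 → S0
  read 'b': S0 → S0
  end S0, rejected
w4:
  start at S1
  read 'a': S1 → S0
  read 'a': S0 → S0
  read 'c': S0 → S1
  read 'd': S1 → S2
  end S2, accepted
w5:
  start at S1
  read 'b': S1 → S2
  read 'd': S2 → S0
  read 'd': S0 → S2
  end S2, accepted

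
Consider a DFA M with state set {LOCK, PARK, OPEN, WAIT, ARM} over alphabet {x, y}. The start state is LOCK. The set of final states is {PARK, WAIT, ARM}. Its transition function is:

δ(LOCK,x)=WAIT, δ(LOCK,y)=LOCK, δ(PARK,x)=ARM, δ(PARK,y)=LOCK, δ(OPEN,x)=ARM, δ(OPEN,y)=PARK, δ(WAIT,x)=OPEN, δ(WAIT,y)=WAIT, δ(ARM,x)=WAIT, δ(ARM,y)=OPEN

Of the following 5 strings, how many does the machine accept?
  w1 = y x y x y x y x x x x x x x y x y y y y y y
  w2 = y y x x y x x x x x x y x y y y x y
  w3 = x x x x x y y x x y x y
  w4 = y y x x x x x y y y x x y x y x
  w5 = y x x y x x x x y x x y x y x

3

w1:
  start at LOCK
  read 'y': LOCK → LOCK
  read 'x': LOCK → WAIT
  read 'y': WAIT → WAIT
  read 'x': WAIT → OPEN
  read 'y': OPEN → PARK
  read 'x': PARK → ARM
  read 'y': ARM → OPEN
  read 'x': OPEN → ARM
  read 'x': ARM → WAIT
  read 'x': WAIT → OPEN
  read 'x': OPEN → ARM
  read 'x': ARM → WAIT
  read 'x': WAIT → OPEN
  read 'x': OPEN → ARM
  read 'y': ARM → OPEN
  read 'x': OPEN → ARM
  read 'y': ARM → OPEN
  read 'y': OPEN → PARK
  read 'y': PARK → LOCK
  read 'y': LOCK → LOCK
  read 'y': LOCK → LOCK
  read 'y': LOCK → LOCK
  end LOCK, rejected
w2:
  start at LOCK
  read 'y': LOCK → LOCK
  read 'y': LOCK → LOCK
  read 'x': LOCK → WAIT
  read 'x': WAIT → OPEN
  read 'y': OPEN → PARK
  read 'x': PARK → ARM
  read 'x': ARM → WAIT
  read 'x': WAIT → OPEN
  read 'x': OPEN → ARM
  read 'x': ARM → WAIT
  read 'x': WAIT → OPEN
  read 'y': OPEN → PARK
  read 'x': PARK → ARM
  read 'y': ARM → OPEN
  read 'y': OPEN → PARK
  read 'y': PARK → LOCK
  read 'x': LOCK → WAIT
  read 'y': WAIT → WAIT
  end WAIT, accepted
w3:
  start at LOCK
  read 'x': LOCK → WAIT
  read 'x': WAIT → OPEN
  read 'x': OPEN → ARM
  read 'x': ARM → WAIT
  read 'x': WAIT → OPEN
  read 'y': OPEN → PARK
  read 'y': PARK → LOCK
  read 'x': LOCK → WAIT
  read 'x': WAIT → OPEN
  read 'y': OPEN → PARK
  read 'x': PARK → ARM
  read 'y': ARM → OPEN
  end OPEN, rejected
w4:
  start at LOCK
  read 'y': LOCK → LOCK
  read 'y': LOCK → LOCK
  read 'x': LOCK → WAIT
  read 'x': WAIT → OPEN
  read 'x': OPEN → ARM
  read 'x': ARM → WAIT
  read 'x': WAIT → OPEN
  read 'y': OPEN → PARK
  read 'y': PARK → LOCK
  read 'y': LOCK → LOCK
  read 'x': LOCK → WAIT
  read 'x': WAIT → OPEN
  read 'y': OPEN → PARK
  read 'x': PARK → ARM
  read 'y': ARM → OPEN
  read 'x': OPEN → ARM
  end ARM, accepted
w5:
  start at LOCK
  read 'y': LOCK → LOCK
  read 'x': LOCK → WAIT
  read 'x': WAIT → OPEN
  read 'y': OPEN → PARK
  read 'x': PARK → ARM
  read 'x': ARM → WAIT
  read 'x': WAIT → OPEN
  read 'x': OPEN → ARM
  read 'y': ARM → OPEN
  read 'x': OPEN → ARM
  read 'x': ARM → WAIT
  read 'y': WAIT → WAIT
  read 'x': WAIT → OPEN
  read 'y': OPEN → PARK
  read 'x': PARK → ARM
  end ARM, accepted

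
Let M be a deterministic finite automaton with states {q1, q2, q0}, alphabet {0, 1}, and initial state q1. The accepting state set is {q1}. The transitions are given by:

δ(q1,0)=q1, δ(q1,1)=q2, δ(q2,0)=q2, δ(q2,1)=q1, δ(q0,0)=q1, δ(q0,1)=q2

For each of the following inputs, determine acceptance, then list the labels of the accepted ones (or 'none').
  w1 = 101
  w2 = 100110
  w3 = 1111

w1, w3

w1:
  start at q1
  read '1': q1 → q2
  read '0': q2 → q2
  read '1': q2 → q1
  end q1, accepted
w2:
  start at q1
  read '1': q1 → q2
  read '0': q2 → q2
  read '0': q2 → q2
  read '1': q2 → q1
  read '1': q1 → q2
  read '0': q2 → q2
  end q2, rejected
w3:
  start at q1
  read '1': q1 → q2
  read '1': q2 → q1
  read '1': q1 → q2
  read '1': q2 → q1
  end q1, accepted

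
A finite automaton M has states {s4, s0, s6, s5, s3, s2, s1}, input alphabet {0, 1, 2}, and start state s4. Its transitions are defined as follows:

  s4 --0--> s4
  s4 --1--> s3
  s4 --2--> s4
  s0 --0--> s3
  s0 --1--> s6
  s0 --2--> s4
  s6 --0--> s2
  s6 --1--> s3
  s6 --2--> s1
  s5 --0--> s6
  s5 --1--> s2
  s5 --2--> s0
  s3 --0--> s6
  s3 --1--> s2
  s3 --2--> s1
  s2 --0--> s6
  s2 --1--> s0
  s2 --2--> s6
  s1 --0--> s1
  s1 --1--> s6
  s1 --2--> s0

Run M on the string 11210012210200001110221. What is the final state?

start at s4
read '1': s4 → s3
read '1': s3 → s2
read '2': s2 → s6
read '1': s6 → s3
read '0': s3 → s6
read '0': s6 → s2
read '1': s2 → s0
read '2': s0 → s4
read '2': s4 → s4
read '1': s4 → s3
read '0': s3 → s6
read '2': s6 → s1
read '0': s1 → s1
read '0': s1 → s1
read '0': s1 → s1
read '0': s1 → s1
read '1': s1 → s6
read '1': s6 → s3
read '1': s3 → s2
read '0': s2 → s6
read '2': s6 → s1
read '2': s1 → s0
read '1': s0 → s6

s6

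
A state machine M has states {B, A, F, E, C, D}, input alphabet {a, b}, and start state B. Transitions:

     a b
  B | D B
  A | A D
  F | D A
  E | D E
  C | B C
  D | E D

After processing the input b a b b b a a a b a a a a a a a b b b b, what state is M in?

D

B → B → D → D → D → D → E → D → E → E → D → E → D → E → D → E → D → D → D → D → D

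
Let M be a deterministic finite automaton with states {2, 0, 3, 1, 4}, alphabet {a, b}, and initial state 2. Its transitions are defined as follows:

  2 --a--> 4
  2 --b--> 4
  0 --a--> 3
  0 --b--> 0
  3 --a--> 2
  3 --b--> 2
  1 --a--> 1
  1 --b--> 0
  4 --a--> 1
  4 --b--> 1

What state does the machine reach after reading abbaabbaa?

2 → 4 → 1 → 0 → 3 → 2 → 4 → 1 → 1 → 1

1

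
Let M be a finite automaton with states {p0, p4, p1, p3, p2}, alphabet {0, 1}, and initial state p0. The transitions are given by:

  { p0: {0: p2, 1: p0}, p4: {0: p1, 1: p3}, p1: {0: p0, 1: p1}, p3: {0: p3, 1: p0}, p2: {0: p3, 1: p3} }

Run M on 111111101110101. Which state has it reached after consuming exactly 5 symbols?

p0

Trace: p0 -1-> p0 -1-> p0 -1-> p0 -1-> p0 -1-> p0
After 5 symbols: p0.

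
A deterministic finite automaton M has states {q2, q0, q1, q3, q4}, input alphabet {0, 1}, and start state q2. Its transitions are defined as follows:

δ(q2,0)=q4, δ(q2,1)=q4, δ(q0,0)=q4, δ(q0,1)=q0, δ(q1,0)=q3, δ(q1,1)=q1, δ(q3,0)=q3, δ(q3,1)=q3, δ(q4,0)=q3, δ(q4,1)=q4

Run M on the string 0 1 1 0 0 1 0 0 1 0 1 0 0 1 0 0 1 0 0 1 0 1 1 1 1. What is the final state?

q3

Trace: q2 -0-> q4 -1-> q4 -1-> q4 -0-> q3 -0-> q3 -1-> q3 -0-> q3 -0-> q3 -1-> q3 -0-> q3 -1-> q3 -0-> q3 -0-> q3 -1-> q3 -0-> q3 -0-> q3 -1-> q3 -0-> q3 -0-> q3 -1-> q3 -0-> q3 -1-> q3 -1-> q3 -1-> q3 -1-> q3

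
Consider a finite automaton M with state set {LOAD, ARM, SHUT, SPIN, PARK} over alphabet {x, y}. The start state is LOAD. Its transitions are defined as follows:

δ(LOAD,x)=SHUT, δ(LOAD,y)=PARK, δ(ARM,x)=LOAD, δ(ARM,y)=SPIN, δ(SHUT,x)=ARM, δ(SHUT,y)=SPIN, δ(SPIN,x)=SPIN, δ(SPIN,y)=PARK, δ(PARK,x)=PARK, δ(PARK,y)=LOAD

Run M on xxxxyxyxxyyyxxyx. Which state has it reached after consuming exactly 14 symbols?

ARM

LOAD → SHUT → ARM → LOAD → SHUT → SPIN → SPIN → PARK → PARK → PARK → LOAD → PARK → LOAD → SHUT → ARM
After 14 symbols: ARM.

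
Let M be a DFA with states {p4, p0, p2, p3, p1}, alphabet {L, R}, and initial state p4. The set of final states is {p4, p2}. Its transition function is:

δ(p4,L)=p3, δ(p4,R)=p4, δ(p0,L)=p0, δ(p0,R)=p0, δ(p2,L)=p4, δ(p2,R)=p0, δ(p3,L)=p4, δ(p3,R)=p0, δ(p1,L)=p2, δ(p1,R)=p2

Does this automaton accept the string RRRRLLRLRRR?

start at p4
read 'R': p4 → p4
read 'R': p4 → p4
read 'R': p4 → p4
read 'R': p4 → p4
read 'L': p4 → p3
read 'L': p3 → p4
read 'R': p4 → p4
read 'L': p4 → p3
read 'R': p3 → p0
read 'R': p0 → p0
read 'R': p0 → p0
End state p0 is not accepting.

No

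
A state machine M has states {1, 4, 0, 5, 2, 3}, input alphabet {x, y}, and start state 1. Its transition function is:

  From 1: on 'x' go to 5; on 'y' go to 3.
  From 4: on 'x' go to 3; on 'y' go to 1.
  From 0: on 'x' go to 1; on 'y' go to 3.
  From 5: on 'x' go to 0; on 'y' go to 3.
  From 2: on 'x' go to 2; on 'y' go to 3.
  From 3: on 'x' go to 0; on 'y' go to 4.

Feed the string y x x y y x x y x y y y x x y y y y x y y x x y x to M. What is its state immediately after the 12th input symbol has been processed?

1

Trace: 1 -y-> 3 -x-> 0 -x-> 1 -y-> 3 -y-> 4 -x-> 3 -x-> 0 -y-> 3 -x-> 0 -y-> 3 -y-> 4 -y-> 1
After 12 symbols: 1.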